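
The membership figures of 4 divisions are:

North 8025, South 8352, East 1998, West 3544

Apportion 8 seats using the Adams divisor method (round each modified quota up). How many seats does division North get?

Standard divisor 21919/8 ≈ 2739.875; standard quotas: North 2.929, South 3.048, East 0.729, West 1.293.
Rounding up gives 3, 4, 1, 2 = 10 seats, so the divisor must be adjusted.
With modified divisor 3800: modified quotas North 2.112, South 2.198, East 0.526, West 0.933.
Rounding up: North 3, South 3, East 1, West 1 (total 8).
North receives 3.

3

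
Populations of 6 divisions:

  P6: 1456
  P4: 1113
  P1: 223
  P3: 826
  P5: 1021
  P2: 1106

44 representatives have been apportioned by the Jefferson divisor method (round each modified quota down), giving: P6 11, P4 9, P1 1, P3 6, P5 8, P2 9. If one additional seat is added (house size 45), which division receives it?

P6

Priority for the next seat is population ÷ (current seats + 1).
Priorities: P6 121.333, P4 111.300, P1 111.500, P3 118.000, P5 113.444, P2 110.600.
Highest priority: P6.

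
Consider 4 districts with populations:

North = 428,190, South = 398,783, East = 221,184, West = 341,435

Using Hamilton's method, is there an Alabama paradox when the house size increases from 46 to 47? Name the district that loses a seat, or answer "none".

At 46 seats: North 14, South 13, East 8, West 11.
At 47 seats: North 14, South 14, East 7, West 12.
East drops from 8 to 7.

East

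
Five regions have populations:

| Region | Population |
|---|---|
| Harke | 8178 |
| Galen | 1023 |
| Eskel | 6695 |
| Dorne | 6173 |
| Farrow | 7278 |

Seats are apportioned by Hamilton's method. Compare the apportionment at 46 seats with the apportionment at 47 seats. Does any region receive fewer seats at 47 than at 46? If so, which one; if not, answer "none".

At 46 seats: Harke 13, Galen 2, Eskel 10, Dorne 10, Farrow 11.
At 47 seats: Harke 13, Galen 1, Eskel 11, Dorne 10, Farrow 12.
Galen drops from 2 to 1.

Galen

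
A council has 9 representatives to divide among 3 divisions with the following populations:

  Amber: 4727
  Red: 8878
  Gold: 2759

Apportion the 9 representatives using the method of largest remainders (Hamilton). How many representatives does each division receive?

Amber: 3, Red: 5, Gold: 1

Standard divisor: 16364 ÷ 9 ≈ 1818.222.
Standard quotas: Amber 2.5998, Red 4.8828, Gold 1.5174.
Lower quotas: Amber 2, Red 4, Gold 1 (sum 7, leaving 2 seats).
Remainders in descending order: Red 0.8828, Amber 0.5998, Gold 0.5174.
Largest remainders: Red, Amber receive the extra seats.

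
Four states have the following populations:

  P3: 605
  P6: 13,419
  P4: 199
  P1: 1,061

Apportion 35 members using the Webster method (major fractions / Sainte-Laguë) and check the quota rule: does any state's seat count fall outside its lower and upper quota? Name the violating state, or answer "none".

P6

Standard quotas: P3 1.385, P6 30.729, P4 0.456, P1 2.430.
Webster allocation: P3 1, P6 32, P4 0, P1 2.
P6 has quota 30.729 (lower 30, upper 31) but receives 32 — outside the quota interval.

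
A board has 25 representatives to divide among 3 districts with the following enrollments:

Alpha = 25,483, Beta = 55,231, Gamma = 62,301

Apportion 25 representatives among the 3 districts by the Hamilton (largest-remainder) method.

The standard divisor is 143015/25 ≈ 5720.6.
Standard quotas: Alpha 4.4546, Beta 9.6548, Gamma 10.8906.
Lower quotas: Alpha 4, Beta 9, Gamma 10 (sum 23, leaving 2 seats).
Remainders in descending order: Gamma 0.8906, Beta 0.6548, Alpha 0.4546.
Largest remainders: Gamma, Beta receive the extra seats.

Alpha: 4, Beta: 10, Gamma: 11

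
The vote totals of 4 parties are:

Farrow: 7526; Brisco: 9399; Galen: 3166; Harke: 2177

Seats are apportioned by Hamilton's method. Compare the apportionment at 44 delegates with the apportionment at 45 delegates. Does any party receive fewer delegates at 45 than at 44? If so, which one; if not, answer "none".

none

At 44 seats: Farrow 15, Brisco 19, Galen 6, Harke 4.
At 45 seats: Farrow 15, Brisco 19, Galen 6, Harke 5.
No party's allocation decreased.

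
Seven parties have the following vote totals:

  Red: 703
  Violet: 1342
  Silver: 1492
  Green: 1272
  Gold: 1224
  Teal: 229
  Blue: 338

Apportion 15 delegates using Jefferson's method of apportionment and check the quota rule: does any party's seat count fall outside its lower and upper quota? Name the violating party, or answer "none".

none

Standard quotas: Red 1.598, Violet 3.050, Silver 3.391, Green 2.891, Gold 2.782, Teal 0.520, Blue 0.768.
Jefferson allocation: Red 2, Violet 3, Silver 4, Green 3, Gold 3, Teal 0, Blue 0.
Every allocation lies between the lower and upper quota.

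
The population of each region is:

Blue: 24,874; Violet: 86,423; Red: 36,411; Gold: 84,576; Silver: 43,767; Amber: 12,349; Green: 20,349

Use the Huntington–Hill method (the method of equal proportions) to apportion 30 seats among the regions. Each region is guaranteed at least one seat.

Blue 2, Violet 9, Red 4, Gold 8, Silver 4, Amber 1, Green 2

With divisor 10170: modified quotas Blue 2.446, Violet 8.498, Red 3.580, Gold 8.316, Silver 4.304, Amber 1.214, Green 2.001.
Geometric-mean thresholds: Blue √(2·3)=2.449, Violet √(8·9)=8.485, Red √(3·4)=3.464, Gold √(8·9)=8.485, Silver √(4·5)=4.472, Amber √(1·2)=1.414, Green √(2·3)=2.449.
Each quota rounded against its threshold gives Blue 2, Violet 9, Red 4, Gold 8, Silver 4, Amber 1, Green 2 (total 30).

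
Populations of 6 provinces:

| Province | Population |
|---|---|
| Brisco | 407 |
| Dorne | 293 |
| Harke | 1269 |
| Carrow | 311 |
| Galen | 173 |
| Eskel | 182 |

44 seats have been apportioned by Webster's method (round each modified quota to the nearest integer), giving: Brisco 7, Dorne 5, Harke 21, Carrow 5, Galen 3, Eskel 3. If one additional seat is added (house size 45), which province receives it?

Priority for the next seat is population ÷ (current seats + 0.5).
Priorities: Brisco 54.267, Dorne 53.273, Harke 59.023, Carrow 56.545, Galen 49.429, Eskel 52.000.
Highest priority: Harke.

Harke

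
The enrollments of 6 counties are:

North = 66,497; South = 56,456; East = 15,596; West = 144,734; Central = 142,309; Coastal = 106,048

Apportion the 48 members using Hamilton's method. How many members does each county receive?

Standard divisor: 531640 ÷ 48 ≈ 11075.833.
Standard quotas: North 6.0038, South 5.0972, East 1.4081, West 13.0675, Central 12.8486, Coastal 9.5747.
Lower quotas: North 6, South 5, East 1, West 13, Central 12, Coastal 9 (sum 46, leaving 2 seats).
Remainders in descending order: Central 0.8486, Coastal 0.5747, East 0.4081, South 0.0972, West 0.0675, North 0.0038.
The surplus seats go to Central, Coastal.

North 6; South 5; East 1; West 13; Central 13; Coastal 10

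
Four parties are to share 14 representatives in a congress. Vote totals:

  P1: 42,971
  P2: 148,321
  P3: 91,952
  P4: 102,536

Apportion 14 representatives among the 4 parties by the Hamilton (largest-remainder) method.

Standard divisor: 385780 ÷ 14 ≈ 27555.714.
Standard quotas: P1 1.5594, P2 5.3826, P3 3.3369, P4 3.7210.
Lower quotas: P1 1, P2 5, P3 3, P4 3 (sum 12, leaving 2 seats).
Remainders in descending order: P4 0.7210, P1 0.5594, P2 0.3826, P3 0.3369.
The surplus seats go to P4, P1.

P1=2, P2=5, P3=3, P4=4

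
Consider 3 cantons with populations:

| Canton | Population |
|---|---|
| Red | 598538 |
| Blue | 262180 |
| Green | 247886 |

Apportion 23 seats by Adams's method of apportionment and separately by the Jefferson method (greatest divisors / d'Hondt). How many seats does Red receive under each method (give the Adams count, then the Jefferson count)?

Adams: Red 12, Blue 6, Green 5.
Jefferson: Red 13, Blue 5, Green 5.
Red gets 12 under Adams and 13 under Jefferson.

12 and 13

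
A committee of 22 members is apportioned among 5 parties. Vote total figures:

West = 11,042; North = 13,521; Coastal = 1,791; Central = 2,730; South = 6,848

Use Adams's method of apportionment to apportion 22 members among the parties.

Standard divisor 35932/22 ≈ 1633.273; standard quotas: West 6.761, North 8.278, Coastal 1.097, Central 1.671, South 4.193.
Rounding up gives 7, 9, 2, 2, 5 = 25 seats, so the divisor must be adjusted.
With modified divisor 1830.47: modified quotas West 6.032, North 7.387, Coastal 0.978, Central 1.491, South 3.741.
Rounding up: West 7, North 8, Coastal 1, Central 2, South 4 (total 22).

West=7; North=8; Coastal=1; Central=2; South=4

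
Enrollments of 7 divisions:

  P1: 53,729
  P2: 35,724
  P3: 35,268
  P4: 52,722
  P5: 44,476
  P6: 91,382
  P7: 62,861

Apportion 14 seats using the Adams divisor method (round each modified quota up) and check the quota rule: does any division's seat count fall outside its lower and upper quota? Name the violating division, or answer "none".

none

Standard quotas: P1 2.000, P2 1.330, P3 1.313, P4 1.962, P5 1.655, P6 3.401, P7 2.340.
Adams allocation: P1 2, P2 2, P3 1, P4 2, P5 2, P6 3, P7 2.
Every allocation lies between the lower and upper quota.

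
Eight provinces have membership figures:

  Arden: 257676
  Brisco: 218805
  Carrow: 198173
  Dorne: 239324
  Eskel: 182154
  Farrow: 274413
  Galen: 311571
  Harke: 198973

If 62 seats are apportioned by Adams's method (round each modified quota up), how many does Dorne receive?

Standard divisor 1881089/62 ≈ 30340.145; standard quotas: Arden 8.493, Brisco 7.212, Carrow 6.532, Dorne 7.888, Eskel 6.004, Farrow 9.045, Galen 10.269, Harke 6.558.
Rounding up gives 9, 8, 7, 8, 7, 10, 11, 7 = 67 seats, so the divisor must be adjusted.
With modified divisor 32600: modified quotas Arden 7.904, Brisco 6.712, Carrow 6.079, Dorne 7.341, Eskel 5.588, Farrow 8.418, Galen 9.557, Harke 6.103.
Rounding up: Arden 8, Brisco 7, Carrow 7, Dorne 8, Eskel 6, Farrow 9, Galen 10, Harke 7 (total 62).
Dorne receives 8.

8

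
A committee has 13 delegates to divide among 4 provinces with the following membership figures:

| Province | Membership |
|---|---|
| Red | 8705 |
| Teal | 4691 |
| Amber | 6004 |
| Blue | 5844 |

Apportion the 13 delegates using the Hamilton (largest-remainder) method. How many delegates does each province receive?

Red 5, Teal 2, Amber 3, Blue 3

Standard divisor: 25244 ÷ 13 ≈ 1941.846.
Standard quotas: Red 4.4828, Teal 2.4157, Amber 3.0919, Blue 3.0095.
Lower quotas: Red 4, Teal 2, Amber 3, Blue 3 (sum 12, leaving 1 seat).
Remainders in descending order: Red 0.4828, Teal 0.4157, Amber 0.0919, Blue 0.0095.
The surplus seat goes to Red.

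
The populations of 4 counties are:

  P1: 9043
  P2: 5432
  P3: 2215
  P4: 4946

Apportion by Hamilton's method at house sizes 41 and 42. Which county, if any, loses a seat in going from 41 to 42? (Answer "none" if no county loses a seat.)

none

At 41 seats: P1 17, P2 10, P3 4, P4 10.
At 42 seats: P1 18, P2 10, P3 4, P4 10.
No county's allocation decreased.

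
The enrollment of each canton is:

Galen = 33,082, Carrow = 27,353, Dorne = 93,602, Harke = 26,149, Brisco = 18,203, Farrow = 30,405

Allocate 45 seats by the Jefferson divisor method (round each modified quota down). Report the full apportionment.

Standard divisor 228794/45 ≈ 5084.311; standard quotas: Galen 6.507, Carrow 5.380, Dorne 18.410, Harke 5.143, Brisco 3.580, Farrow 5.980.
Rounding down gives 6, 5, 18, 5, 3, 5 = 42 seats, so the divisor must be adjusted.
With modified divisor 4700: modified quotas Galen 7.039, Carrow 5.820, Dorne 19.915, Harke 5.564, Brisco 3.873, Farrow 6.469.
Rounding down: Galen 7, Carrow 5, Dorne 19, Harke 5, Brisco 3, Farrow 6 (total 45).

Galen 7, Carrow 5, Dorne 19, Harke 5, Brisco 3, Farrow 6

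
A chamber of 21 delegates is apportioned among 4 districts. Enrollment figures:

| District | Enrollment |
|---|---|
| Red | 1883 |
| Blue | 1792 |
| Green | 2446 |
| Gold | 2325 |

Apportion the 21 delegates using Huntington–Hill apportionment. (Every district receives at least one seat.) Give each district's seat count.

Red 5, Blue 4, Green 6, Gold 6

With divisor 411: modified quotas Red 4.582, Blue 4.360, Green 5.951, Gold 5.657.
Geometric-mean thresholds: Red √(4·5)=4.472, Blue √(4·5)=4.472, Green √(5·6)=5.477, Gold √(5·6)=5.477.
Each quota rounded against its threshold gives Red 5, Blue 4, Green 6, Gold 6 (total 21).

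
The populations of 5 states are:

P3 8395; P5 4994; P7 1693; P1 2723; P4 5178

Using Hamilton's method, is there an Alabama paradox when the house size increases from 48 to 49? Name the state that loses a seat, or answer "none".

P7

At 48 seats: P3 17, P5 10, P7 4, P1 6, P4 11.
At 49 seats: P3 18, P5 11, P7 3, P1 6, P4 11.
P7 drops from 4 to 3.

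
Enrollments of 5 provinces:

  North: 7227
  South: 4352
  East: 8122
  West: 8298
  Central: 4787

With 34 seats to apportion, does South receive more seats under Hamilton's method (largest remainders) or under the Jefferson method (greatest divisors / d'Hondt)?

Hamilton

Hamilton: North 7, South 5, East 8, West 9, Central 5.
Jefferson: North 8, South 4, East 8, West 9, Central 5.
South gets 5 under Hamilton and 4 under Jefferson.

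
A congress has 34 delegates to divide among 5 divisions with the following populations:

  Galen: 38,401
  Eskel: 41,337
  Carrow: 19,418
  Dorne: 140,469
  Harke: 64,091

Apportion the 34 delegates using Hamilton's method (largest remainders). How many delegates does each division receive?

Galen 4, Eskel 5, Carrow 2, Dorne 16, Harke 7

Standard divisor: 303716 ÷ 34 ≈ 8932.824.
Standard quotas: Galen 4.2989, Eskel 4.6275, Carrow 2.1738, Dorne 15.7250, Harke 7.1748.
Lower quotas: Galen 4, Eskel 4, Carrow 2, Dorne 15, Harke 7 (sum 32, leaving 2 seats).
Remainders in descending order: Dorne 0.7250, Eskel 0.6275, Galen 0.2989, Harke 0.1748, Carrow 0.1738.
Largest remainders: Dorne, Eskel receive the extra seats.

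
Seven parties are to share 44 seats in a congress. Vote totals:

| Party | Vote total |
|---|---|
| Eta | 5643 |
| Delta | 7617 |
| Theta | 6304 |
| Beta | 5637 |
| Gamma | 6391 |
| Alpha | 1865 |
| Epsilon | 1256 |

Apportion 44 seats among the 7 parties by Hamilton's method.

Eta: 7; Delta: 10; Theta: 8; Beta: 7; Gamma: 8; Alpha: 2; Epsilon: 2

Total 34713; standard divisor 34713/44 ≈ 788.932.
Standard quotas: Eta 7.1527, Delta 9.6548, Theta 7.9906, Beta 7.1451, Gamma 8.1008, Alpha 2.3640, Epsilon 1.5920.
Lower quotas: Eta 7, Delta 9, Theta 7, Beta 7, Gamma 8, Alpha 2, Epsilon 1 (sum 41, leaving 3 seats).
Remainders in descending order: Theta 0.9906, Delta 0.6548, Epsilon 0.5920, Alpha 0.3640, Eta 0.1527, Beta 0.1451, Gamma 0.1008.
The surplus seats go to Theta, Delta, Epsilon.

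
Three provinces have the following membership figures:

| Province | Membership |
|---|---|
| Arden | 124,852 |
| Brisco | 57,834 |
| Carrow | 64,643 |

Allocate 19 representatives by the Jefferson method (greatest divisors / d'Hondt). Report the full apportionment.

Standard divisor 247329/19 ≈ 13017.316; standard quotas: Arden 9.591, Brisco 4.443, Carrow 4.966.
Rounding down gives 9, 4, 4 = 17 seats, so the divisor must be adjusted.
With modified divisor 12000: modified quotas Arden 10.404, Brisco 4.819, Carrow 5.387.
Rounding down: Arden 10, Brisco 4, Carrow 5 (total 19).

Arden 10; Brisco 4; Carrow 5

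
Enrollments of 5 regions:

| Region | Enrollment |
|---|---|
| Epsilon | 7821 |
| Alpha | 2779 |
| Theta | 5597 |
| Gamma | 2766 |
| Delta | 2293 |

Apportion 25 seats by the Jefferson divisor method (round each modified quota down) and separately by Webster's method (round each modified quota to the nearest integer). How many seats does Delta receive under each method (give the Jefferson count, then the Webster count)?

Jefferson: Epsilon 10, Alpha 3, Theta 7, Gamma 3, Delta 2.
Webster: Epsilon 9, Alpha 3, Theta 7, Gamma 3, Delta 3.
Delta gets 2 under Jefferson and 3 under Webster.

2 and 3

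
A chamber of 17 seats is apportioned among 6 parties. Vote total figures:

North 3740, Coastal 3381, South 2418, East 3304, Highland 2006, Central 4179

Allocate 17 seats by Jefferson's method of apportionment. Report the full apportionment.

North 3, Coastal 3, South 2, East 3, Highland 2, Central 4

Standard divisor 19028/17 ≈ 1119.294; standard quotas: North 3.341, Coastal 3.021, South 2.160, East 2.952, Highland 1.792, Central 3.734.
Rounding down gives 3, 3, 2, 2, 1, 3 = 14 seats, so the divisor must be adjusted.
With modified divisor 970: modified quotas North 3.856, Coastal 3.486, South 2.493, East 3.406, Highland 2.068, Central 4.308.
Rounding down: North 3, Coastal 3, South 2, East 3, Highland 2, Central 4 (total 17).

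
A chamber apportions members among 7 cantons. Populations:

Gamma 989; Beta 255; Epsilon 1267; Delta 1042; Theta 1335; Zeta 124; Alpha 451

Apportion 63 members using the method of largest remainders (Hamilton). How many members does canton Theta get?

Standard divisor: 5463 ÷ 63 ≈ 86.714.
Standard quotas: Gamma 11.405, Beta 2.941, Epsilon 14.611, Delta 12.016, Theta 15.395, Zeta 1.430, Alpha 5.201.
Lower quotas: Gamma 11, Beta 2, Epsilon 14, Delta 12, Theta 15, Zeta 1, Alpha 5 (sum 60, leaving 3 seats).
Remainders in descending order: Beta 0.941, Epsilon 0.611, Zeta 0.430, Gamma 0.405, Theta 0.395, Alpha 0.201, Delta 0.016.
Largest remainders: Beta, Epsilon, Zeta receive the extra seats.
Theta receives 15.

15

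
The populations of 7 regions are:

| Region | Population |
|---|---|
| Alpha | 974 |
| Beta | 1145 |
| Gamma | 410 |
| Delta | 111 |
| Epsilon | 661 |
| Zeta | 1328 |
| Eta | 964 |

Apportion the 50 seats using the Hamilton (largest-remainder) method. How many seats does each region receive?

Total 5593; standard divisor 5593/50 ≈ 111.86.
Standard quotas: Alpha 8.707, Beta 10.236, Gamma 3.665, Delta 0.992, Epsilon 5.909, Zeta 11.872, Eta 8.618.
Lower quotas: Alpha 8, Beta 10, Gamma 3, Delta 0, Epsilon 5, Zeta 11, Eta 8 (sum 45, leaving 5 seats).
Remainders in descending order: Delta 0.992, Epsilon 0.909, Zeta 0.872, Alpha 0.707, Gamma 0.665, Eta 0.618, Beta 0.236.
Largest remainders: Delta, Epsilon, Zeta, Alpha, Gamma receive the extra seats.

Alpha 9, Beta 10, Gamma 4, Delta 1, Epsilon 6, Zeta 12, Eta 8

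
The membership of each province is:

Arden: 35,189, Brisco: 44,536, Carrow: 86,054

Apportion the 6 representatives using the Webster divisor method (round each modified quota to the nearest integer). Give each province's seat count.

Standard divisor 165779/6 ≈ 27629.833; standard quotas: Arden 1.274, Brisco 1.612, Carrow 3.115.
Rounding to the nearest integer gives Arden 1, Brisco 2, Carrow 3 — total 6, matching the house size, so no adjustment is needed.

Arden 1; Brisco 2; Carrow 3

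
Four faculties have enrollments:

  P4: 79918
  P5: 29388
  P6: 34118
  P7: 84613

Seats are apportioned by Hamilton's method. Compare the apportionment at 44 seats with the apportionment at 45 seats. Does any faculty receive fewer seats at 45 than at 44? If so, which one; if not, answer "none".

At 44 seats: P4 15, P5 6, P6 7, P7 16.
At 45 seats: P4 16, P5 6, P6 7, P7 16.
No faculty's allocation decreased.

none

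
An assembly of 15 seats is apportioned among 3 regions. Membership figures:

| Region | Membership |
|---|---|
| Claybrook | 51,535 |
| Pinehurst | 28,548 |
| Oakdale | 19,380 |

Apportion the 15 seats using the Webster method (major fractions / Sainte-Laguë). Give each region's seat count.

Claybrook 8, Pinehurst 4, Oakdale 3

Standard divisor 99463/15 ≈ 6630.867; standard quotas: Claybrook 7.772, Pinehurst 4.305, Oakdale 2.923.
Rounding to the nearest integer gives Claybrook 8, Pinehurst 4, Oakdale 3 — total 15, matching the house size, so no adjustment is needed.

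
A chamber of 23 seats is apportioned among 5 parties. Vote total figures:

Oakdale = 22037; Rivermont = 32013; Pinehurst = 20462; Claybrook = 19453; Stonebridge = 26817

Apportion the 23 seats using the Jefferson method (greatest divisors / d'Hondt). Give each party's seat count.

Oakdale: 4; Rivermont: 6; Pinehurst: 4; Claybrook: 4; Stonebridge: 5

Standard divisor 120782/23 ≈ 5251.391; standard quotas: Oakdale 4.196, Rivermont 6.096, Pinehurst 3.896, Claybrook 3.704, Stonebridge 5.107.
Rounding down gives 4, 6, 3, 3, 5 = 21 seats, so the divisor must be adjusted.
With modified divisor 4700: modified quotas Oakdale 4.689, Rivermont 6.811, Pinehurst 4.354, Claybrook 4.139, Stonebridge 5.706.
Rounding down: Oakdale 4, Rivermont 6, Pinehurst 4, Claybrook 4, Stonebridge 5 (total 23).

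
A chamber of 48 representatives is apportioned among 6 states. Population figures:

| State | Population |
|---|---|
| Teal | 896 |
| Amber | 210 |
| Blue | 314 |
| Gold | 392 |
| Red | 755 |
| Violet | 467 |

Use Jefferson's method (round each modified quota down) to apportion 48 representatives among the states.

Standard divisor 3034/48 ≈ 63.208; standard quotas: Teal 14.175, Amber 3.322, Blue 4.968, Gold 6.202, Red 11.945, Violet 7.388.
Rounding down gives 14, 3, 4, 6, 11, 7 = 45 seats, so the divisor must be adjusted.
With modified divisor 59: modified quotas Teal 15.186, Amber 3.559, Blue 5.322, Gold 6.644, Red 12.797, Violet 7.915.
Rounding down: Teal 15, Amber 3, Blue 5, Gold 6, Red 12, Violet 7 (total 48).

Teal 15, Amber 3, Blue 5, Gold 6, Red 12, Violet 7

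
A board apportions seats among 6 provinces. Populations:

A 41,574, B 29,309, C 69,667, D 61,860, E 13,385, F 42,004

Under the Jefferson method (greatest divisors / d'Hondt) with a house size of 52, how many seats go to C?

14

Standard divisor 257799/52 ≈ 4957.673; standard quotas: A 8.386, B 5.912, C 14.052, D 12.478, E 2.700, F 8.473.
Rounding down gives 8, 5, 14, 12, 2, 8 = 49 seats, so the divisor must be adjusted.
With modified divisor 4656: modified quotas A 8.929, B 6.295, C 14.963, D 13.286, E 2.875, F 9.021.
Rounding down: A 8, B 6, C 14, D 13, E 2, F 9 (total 52).
C receives 14.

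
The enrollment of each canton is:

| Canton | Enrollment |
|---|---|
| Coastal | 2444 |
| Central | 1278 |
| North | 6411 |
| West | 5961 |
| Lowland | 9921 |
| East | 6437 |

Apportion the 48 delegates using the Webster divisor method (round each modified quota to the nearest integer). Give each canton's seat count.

Coastal: 4; Central: 2; North: 9; West: 9; Lowland: 15; East: 9

Standard divisor 32452/48 ≈ 676.083; standard quotas: Coastal 3.615, Central 1.890, North 9.483, West 8.817, Lowland 14.674, East 9.521.
Rounding to the nearest integer gives 4, 2, 9, 9, 15, 10 = 49 seats, so the divisor must be adjusted.
With modified divisor 680: modified quotas Coastal 3.594, Central 1.879, North 9.428, West 8.766, Lowland 14.590, East 9.466.
Rounding to the nearest integer: Coastal 4, Central 2, North 9, West 9, Lowland 15, East 9 (total 48).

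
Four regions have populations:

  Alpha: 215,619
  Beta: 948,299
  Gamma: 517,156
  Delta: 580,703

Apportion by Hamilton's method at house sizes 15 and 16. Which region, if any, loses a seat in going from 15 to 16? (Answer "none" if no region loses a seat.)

Alpha

At 15 seats: Alpha 2, Beta 6, Gamma 3, Delta 4.
At 16 seats: Alpha 1, Beta 7, Gamma 4, Delta 4.
Alpha drops from 2 to 1.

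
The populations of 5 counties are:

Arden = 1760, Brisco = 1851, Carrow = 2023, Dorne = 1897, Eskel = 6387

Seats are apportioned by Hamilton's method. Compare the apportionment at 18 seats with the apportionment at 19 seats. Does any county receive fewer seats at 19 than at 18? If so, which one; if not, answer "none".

At 18 seats: Arden 2, Brisco 2, Carrow 3, Dorne 3, Eskel 8.
At 19 seats: Arden 2, Brisco 2, Carrow 3, Dorne 3, Eskel 9.
No county's allocation decreased.

none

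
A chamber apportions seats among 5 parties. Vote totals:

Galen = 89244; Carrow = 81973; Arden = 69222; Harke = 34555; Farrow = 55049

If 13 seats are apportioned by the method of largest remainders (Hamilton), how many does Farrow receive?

Total 330043; standard divisor 330043/13 ≈ 25387.923.
Standard quotas: Galen 3.5152, Carrow 3.2288, Arden 2.7266, Harke 1.3611, Farrow 2.1683.
Lower quotas: Galen 3, Carrow 3, Arden 2, Harke 1, Farrow 2 (sum 11, leaving 2 seats).
Remainders in descending order: Arden 0.7266, Galen 0.5152, Harke 0.3611, Carrow 0.2288, Farrow 0.1683.
Largest remainders: Arden, Galen receive the extra seats.
Farrow receives 2.

2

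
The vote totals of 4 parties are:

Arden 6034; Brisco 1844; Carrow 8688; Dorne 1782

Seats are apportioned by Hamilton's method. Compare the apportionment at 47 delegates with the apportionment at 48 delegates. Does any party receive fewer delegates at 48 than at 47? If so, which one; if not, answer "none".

At 47 seats: Arden 15, Brisco 5, Carrow 22, Dorne 5.
At 48 seats: Arden 16, Brisco 5, Carrow 23, Dorne 4.
Dorne drops from 5 to 4.

Dorne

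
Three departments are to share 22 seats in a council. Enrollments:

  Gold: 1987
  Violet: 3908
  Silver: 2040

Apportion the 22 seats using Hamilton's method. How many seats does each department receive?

Gold: 5, Violet: 11, Silver: 6

Total 7935; standard divisor 7935/22 ≈ 360.682.
Standard quotas: Gold 5.509, Violet 10.835, Silver 5.656.
Lower quotas: Gold 5, Violet 10, Silver 5 (sum 20, leaving 2 seats).
Remainders in descending order: Violet 0.835, Silver 0.656, Gold 0.509.
Largest remainders: Violet, Silver receive the extra seats.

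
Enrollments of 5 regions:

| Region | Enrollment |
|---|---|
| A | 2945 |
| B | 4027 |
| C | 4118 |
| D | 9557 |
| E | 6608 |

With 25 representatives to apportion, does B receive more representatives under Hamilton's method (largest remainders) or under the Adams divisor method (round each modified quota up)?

Hamilton: A 3, B 3, C 4, D 9, E 6.
Adams: A 3, B 4, C 4, D 8, E 6.
B gets 3 under Hamilton and 4 under Adams.

Adams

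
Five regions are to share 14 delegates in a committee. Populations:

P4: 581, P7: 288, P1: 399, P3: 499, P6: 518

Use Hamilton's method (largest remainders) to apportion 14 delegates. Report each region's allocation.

P4: 4, P7: 2, P1: 2, P3: 3, P6: 3

Standard divisor: 2285 ÷ 14 ≈ 163.214.
Standard quotas: P4 3.560, P7 1.765, P1 2.445, P3 3.057, P6 3.174.
Lower quotas: P4 3, P7 1, P1 2, P3 3, P6 3 (sum 12, leaving 2 seats).
Remainders in descending order: P7 0.765, P4 0.560, P1 0.445, P6 0.174, P3 0.057.
Largest remainders: P7, P4 receive the extra seats.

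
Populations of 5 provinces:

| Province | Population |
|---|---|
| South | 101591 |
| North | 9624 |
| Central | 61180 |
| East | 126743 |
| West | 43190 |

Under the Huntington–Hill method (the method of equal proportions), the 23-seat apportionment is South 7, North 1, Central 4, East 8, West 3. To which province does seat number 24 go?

Priority for the next seat is population ÷ (√(s·(s+1))).
Priorities: South 13575.668, North 6805.196, Central 13680.264, East 14936.806, West 12467.879.
Highest priority: East.

East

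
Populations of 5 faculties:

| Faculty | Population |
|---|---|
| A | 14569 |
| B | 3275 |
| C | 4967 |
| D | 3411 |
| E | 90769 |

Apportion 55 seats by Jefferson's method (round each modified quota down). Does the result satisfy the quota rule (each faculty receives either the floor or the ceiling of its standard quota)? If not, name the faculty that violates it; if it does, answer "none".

E

Standard quotas: A 6.849, B 1.540, C 2.335, D 1.604, E 42.672.
Jefferson allocation: A 7, B 1, C 2, D 1, E 44.
E has quota 42.672 (lower 42, upper 43) but receives 44 — outside the quota interval.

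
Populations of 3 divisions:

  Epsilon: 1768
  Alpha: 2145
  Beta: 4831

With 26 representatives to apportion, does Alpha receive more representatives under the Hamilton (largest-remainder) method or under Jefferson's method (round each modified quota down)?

Hamilton: Epsilon 5, Alpha 7, Beta 14.
Jefferson: Epsilon 5, Alpha 6, Beta 15.
Alpha gets 7 under Hamilton and 6 under Jefferson.

Hamilton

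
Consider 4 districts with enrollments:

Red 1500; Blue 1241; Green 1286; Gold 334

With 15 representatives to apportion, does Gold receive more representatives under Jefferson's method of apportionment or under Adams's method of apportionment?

Adams

Jefferson: Red 5, Blue 4, Green 5, Gold 1.
Adams: Red 5, Blue 4, Green 4, Gold 2.
Gold gets 1 under Jefferson and 2 under Adams.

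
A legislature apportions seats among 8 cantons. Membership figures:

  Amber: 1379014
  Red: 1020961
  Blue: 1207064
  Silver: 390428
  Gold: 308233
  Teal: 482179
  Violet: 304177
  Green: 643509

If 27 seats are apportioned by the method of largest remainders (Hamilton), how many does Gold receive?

1

Total 5735565; standard divisor 5735565/27 ≈ 212428.333.
Standard quotas: Amber 6.4917, Red 4.8061, Blue 5.6822, Silver 1.8379, Gold 1.4510, Teal 2.2698, Violet 1.4319, Green 3.0293.
Lower quotas: Amber 6, Red 4, Blue 5, Silver 1, Gold 1, Teal 2, Violet 1, Green 3 (sum 23, leaving 4 seats).
Remainders in descending order: Silver 0.8379, Red 0.8061, Blue 0.6822, Amber 0.4917, Gold 0.4510, Violet 0.4319, Teal 0.2698, Green 0.0293.
Largest remainders: Silver, Red, Blue, Amber receive the extra seats.
Gold receives 1.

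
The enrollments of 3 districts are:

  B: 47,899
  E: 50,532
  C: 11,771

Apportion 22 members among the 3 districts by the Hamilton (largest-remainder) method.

B 10; E 10; C 2

The standard divisor is 110202/22 ≈ 5009.182.
Standard quotas: B 9.5622, E 10.0879, C 2.3499.
Lower quotas: B 9, E 10, C 2 (sum 21, leaving 1 seat).
Remainders in descending order: B 0.5622, C 0.3499, E 0.0879.
Largest remainder: B receives the extra seat.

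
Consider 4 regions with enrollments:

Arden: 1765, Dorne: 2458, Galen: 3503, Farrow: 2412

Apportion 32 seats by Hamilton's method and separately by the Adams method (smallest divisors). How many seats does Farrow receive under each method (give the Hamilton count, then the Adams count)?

Hamilton: Arden 5, Dorne 8, Galen 11, Farrow 8.
Adams: Arden 6, Dorne 8, Galen 11, Farrow 7.
Farrow gets 8 under Hamilton and 7 under Adams.

8 and 7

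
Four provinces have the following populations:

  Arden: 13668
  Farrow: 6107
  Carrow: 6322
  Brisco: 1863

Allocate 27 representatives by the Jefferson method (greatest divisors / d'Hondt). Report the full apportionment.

Standard divisor 27960/27 ≈ 1035.556; standard quotas: Arden 13.199, Farrow 5.897, Carrow 6.105, Brisco 1.799.
Rounding down gives 13, 5, 6, 1 = 25 seats, so the divisor must be adjusted.
With modified divisor 950: modified quotas Arden 14.387, Farrow 6.428, Carrow 6.655, Brisco 1.961.
Rounding down: Arden 14, Farrow 6, Carrow 6, Brisco 1 (total 27).

Arden 14, Farrow 6, Carrow 6, Brisco 1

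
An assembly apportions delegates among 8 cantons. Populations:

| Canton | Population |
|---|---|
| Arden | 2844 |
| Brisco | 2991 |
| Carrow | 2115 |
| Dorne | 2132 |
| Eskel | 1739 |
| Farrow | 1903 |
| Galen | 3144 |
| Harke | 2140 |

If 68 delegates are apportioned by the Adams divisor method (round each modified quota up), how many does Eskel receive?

6

Standard divisor 19008/68 ≈ 279.529; standard quotas: Arden 10.174, Brisco 10.700, Carrow 7.566, Dorne 7.627, Eskel 6.221, Farrow 6.808, Galen 11.247, Harke 7.656.
Rounding up gives 11, 11, 8, 8, 7, 7, 12, 8 = 72 seats, so the divisor must be adjusted.
With modified divisor 300: modified quotas Arden 9.480, Brisco 9.970, Carrow 7.050, Dorne 7.107, Eskel 5.797, Farrow 6.343, Galen 10.480, Harke 7.133.
Rounding up: Arden 10, Brisco 10, Carrow 8, Dorne 8, Eskel 6, Farrow 7, Galen 11, Harke 8 (total 68).
Eskel receives 6.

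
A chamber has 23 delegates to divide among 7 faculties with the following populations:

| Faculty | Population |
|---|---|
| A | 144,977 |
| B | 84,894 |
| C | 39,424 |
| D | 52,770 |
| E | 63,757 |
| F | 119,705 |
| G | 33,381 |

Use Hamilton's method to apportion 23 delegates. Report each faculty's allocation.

Total 538908; standard divisor 538908/23 ≈ 23430.783.
Standard quotas: A 6.1875, B 3.6232, C 1.6826, D 2.2522, E 2.7211, F 5.1089, G 1.4247.
Lower quotas: A 6, B 3, C 1, D 2, E 2, F 5, G 1 (sum 20, leaving 3 seats).
Remainders in descending order: E 0.7211, C 0.6826, B 0.6232, G 0.4247, D 0.2522, A 0.1875, F 0.1089.
The surplus seats go to E, C, B.

A: 6, B: 4, C: 2, D: 2, E: 3, F: 5, G: 1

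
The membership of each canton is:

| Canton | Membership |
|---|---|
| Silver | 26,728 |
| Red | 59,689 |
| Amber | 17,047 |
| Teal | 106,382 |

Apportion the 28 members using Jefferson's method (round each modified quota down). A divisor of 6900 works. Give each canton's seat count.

Silver 3; Red 8; Amber 2; Teal 15

With modified divisor 6900: modified quotas Silver 3.874, Red 8.651, Amber 2.471, Teal 15.418.
Rounding down: Silver 3, Red 8, Amber 2, Teal 15 (total 28).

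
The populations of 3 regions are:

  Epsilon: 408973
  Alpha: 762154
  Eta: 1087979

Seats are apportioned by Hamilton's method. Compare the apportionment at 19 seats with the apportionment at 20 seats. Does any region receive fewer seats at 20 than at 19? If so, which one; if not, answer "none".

Epsilon

At 19 seats: Epsilon 4, Alpha 6, Eta 9.
At 20 seats: Epsilon 3, Alpha 7, Eta 10.
Epsilon drops from 4 to 3.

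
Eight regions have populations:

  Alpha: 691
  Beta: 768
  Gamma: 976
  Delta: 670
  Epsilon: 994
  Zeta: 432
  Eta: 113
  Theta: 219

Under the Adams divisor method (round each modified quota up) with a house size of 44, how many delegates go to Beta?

Standard divisor 4863/44 ≈ 110.523; standard quotas: Alpha 6.252, Beta 6.949, Gamma 8.831, Delta 6.062, Epsilon 8.994, Zeta 3.909, Eta 1.022, Theta 1.981.
Rounding up gives 7, 7, 9, 7, 9, 4, 2, 2 = 47 seats, so the divisor must be adjusted.
With modified divisor 120: modified quotas Alpha 5.758, Beta 6.400, Gamma 8.133, Delta 5.583, Epsilon 8.283, Zeta 3.600, Eta 0.942, Theta 1.825.
Rounding up: Alpha 6, Beta 7, Gamma 9, Delta 6, Epsilon 9, Zeta 4, Eta 1, Theta 2 (total 44).
Beta receives 7.

7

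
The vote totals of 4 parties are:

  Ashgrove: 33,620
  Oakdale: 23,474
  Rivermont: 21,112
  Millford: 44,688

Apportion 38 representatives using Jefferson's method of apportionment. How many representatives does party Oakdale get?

7

Standard divisor 122894/38 ≈ 3234.053; standard quotas: Ashgrove 10.396, Oakdale 7.258, Rivermont 6.528, Millford 13.818.
Rounding down gives 10, 7, 6, 13 = 36 seats, so the divisor must be adjusted.
With modified divisor 3040: modified quotas Ashgrove 11.059, Oakdale 7.722, Rivermont 6.945, Millford 14.700.
Rounding down: Ashgrove 11, Oakdale 7, Rivermont 6, Millford 14 (total 38).
Oakdale receives 7.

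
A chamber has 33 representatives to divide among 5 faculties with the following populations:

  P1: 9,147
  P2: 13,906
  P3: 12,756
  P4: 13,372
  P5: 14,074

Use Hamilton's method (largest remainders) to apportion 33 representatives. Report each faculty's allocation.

P1: 5; P2: 7; P3: 7; P4: 7; P5: 7

Standard divisor: 63255 ÷ 33 ≈ 1916.818.
Standard quotas: P1 4.7720, P2 7.2547, P3 6.6548, P4 6.9761, P5 7.3424.
Lower quotas: P1 4, P2 7, P3 6, P4 6, P5 7 (sum 30, leaving 3 seats).
Remainders in descending order: P4 0.9761, P1 0.7720, P3 0.6548, P5 0.3424, P2 0.2547.
The surplus seats go to P4, P1, P3.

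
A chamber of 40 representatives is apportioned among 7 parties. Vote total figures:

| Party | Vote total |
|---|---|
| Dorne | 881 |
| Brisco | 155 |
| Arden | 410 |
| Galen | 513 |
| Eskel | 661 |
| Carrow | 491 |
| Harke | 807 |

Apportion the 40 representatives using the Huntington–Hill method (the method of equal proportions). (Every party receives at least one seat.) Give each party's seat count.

Dorne 9, Brisco 2, Arden 4, Galen 5, Eskel 7, Carrow 5, Harke 8

With divisor 99: modified quotas Dorne 8.899, Brisco 1.566, Arden 4.141, Galen 5.182, Eskel 6.677, Carrow 4.960, Harke 8.152.
Geometric-mean thresholds: Dorne √(8·9)=8.485, Brisco √(1·2)=1.414, Arden √(4·5)=4.472, Galen √(5·6)=5.477, Eskel √(6·7)=6.481, Carrow √(4·5)=4.472, Harke √(8·9)=8.485.
Each quota rounded against its threshold gives Dorne 9, Brisco 2, Arden 4, Galen 5, Eskel 7, Carrow 5, Harke 8 (total 40).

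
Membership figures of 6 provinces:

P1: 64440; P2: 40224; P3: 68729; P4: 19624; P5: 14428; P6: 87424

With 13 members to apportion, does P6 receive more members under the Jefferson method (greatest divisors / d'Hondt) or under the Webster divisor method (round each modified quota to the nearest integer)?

Jefferson

Jefferson: P1 3, P2 2, P3 3, P4 1, P5 0, P6 4.
Webster: P1 3, P2 2, P3 3, P4 1, P5 1, P6 3.
P6 gets 4 under Jefferson and 3 under Webster.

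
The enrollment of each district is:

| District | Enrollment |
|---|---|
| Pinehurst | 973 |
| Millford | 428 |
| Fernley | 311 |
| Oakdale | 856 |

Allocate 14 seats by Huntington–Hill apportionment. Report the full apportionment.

Pinehurst=5, Millford=2, Fernley=2, Oakdale=5

With divisor 185: modified quotas Pinehurst 5.259, Millford 2.314, Fernley 1.681, Oakdale 4.627.
Geometric-mean thresholds: Pinehurst √(5·6)=5.477, Millford √(2·3)=2.449, Fernley √(1·2)=1.414, Oakdale √(4·5)=4.472.
Each quota rounded against its threshold gives Pinehurst 5, Millford 2, Fernley 2, Oakdale 5 (total 14).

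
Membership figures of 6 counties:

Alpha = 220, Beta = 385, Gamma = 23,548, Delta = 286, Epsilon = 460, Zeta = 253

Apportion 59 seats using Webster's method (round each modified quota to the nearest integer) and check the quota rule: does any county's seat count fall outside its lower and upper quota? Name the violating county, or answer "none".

Gamma

Standard quotas: Alpha 0.516, Beta 0.903, Gamma 55.237, Delta 0.671, Epsilon 1.079, Zeta 0.593.
Webster allocation: Alpha 1, Beta 1, Gamma 54, Delta 1, Epsilon 1, Zeta 1.
Gamma has quota 55.237 (lower 55, upper 56) but receives 54 — outside the quota interval.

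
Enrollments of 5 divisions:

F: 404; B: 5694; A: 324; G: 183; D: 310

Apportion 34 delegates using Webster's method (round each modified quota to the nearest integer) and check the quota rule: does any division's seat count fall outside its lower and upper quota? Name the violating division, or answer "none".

Standard quotas: F 1.986, B 27.997, A 1.593, G 0.900, D 1.524.
Webster allocation: F 2, B 28, A 2, G 1, D 1.
Every allocation lies between the lower and upper quota.

none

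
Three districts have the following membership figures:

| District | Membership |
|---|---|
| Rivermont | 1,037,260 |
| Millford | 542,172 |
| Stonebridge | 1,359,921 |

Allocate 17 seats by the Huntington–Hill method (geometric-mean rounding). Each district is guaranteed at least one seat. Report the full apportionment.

Rivermont 6, Millford 3, Stonebridge 8

With divisor 170998: modified quotas Rivermont 6.066, Millford 3.171, Stonebridge 7.953.
Geometric-mean thresholds: Rivermont √(6·7)=6.481, Millford √(3·4)=3.464, Stonebridge √(7·8)=7.483.
Each quota rounded against its threshold gives Rivermont 6, Millford 3, Stonebridge 8 (total 17).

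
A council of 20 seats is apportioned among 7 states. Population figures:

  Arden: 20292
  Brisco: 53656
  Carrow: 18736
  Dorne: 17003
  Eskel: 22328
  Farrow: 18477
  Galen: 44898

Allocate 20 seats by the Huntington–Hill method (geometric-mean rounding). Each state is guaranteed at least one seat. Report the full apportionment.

Arden=2, Brisco=5, Carrow=2, Dorne=2, Eskel=2, Farrow=2, Galen=5

With divisor 9918: modified quotas Arden 2.046, Brisco 5.410, Carrow 1.889, Dorne 1.714, Eskel 2.251, Farrow 1.863, Galen 4.527.
Geometric-mean thresholds: Arden √(2·3)=2.449, Brisco √(5·6)=5.477, Carrow √(1·2)=1.414, Dorne √(1·2)=1.414, Eskel √(2·3)=2.449, Farrow √(1·2)=1.414, Galen √(4·5)=4.472.
Each quota rounded against its threshold gives Arden 2, Brisco 5, Carrow 2, Dorne 2, Eskel 2, Farrow 2, Galen 5 (total 20).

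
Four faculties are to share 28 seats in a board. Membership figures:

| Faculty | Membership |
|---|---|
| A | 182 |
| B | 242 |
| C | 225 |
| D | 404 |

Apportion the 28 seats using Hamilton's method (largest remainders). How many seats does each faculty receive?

Standard divisor: 1053 ÷ 28 ≈ 37.607.
Standard quotas: A 4.840, B 6.435, C 5.983, D 10.743.
Lower quotas: A 4, B 6, C 5, D 10 (sum 25, leaving 3 seats).
Remainders in descending order: C 0.983, A 0.840, D 0.743, B 0.435.
Largest remainders: C, A, D receive the extra seats.

A=5, B=6, C=6, D=11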